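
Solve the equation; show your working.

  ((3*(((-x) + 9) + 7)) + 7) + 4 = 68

Step 1. [((3*(((-x) + 9) + 7)) + 7) + 4 = 68] subtract 4: x sits inside (… + 4). So sub: (3*(((-x) + 9) + 7)) + 7 = 64.
Step 2. [(3*(((-x) + 9) + 7)) + 7 = 64] +7 is outermost — subtract 7 both sides, so sub: 3*(((-x) + 9) + 7) = 57.
Step 3. [3*(((-x) + 9) + 7) = 57] LHS = 3·(…); ÷3 both sides, so div: ((-x) + 9) + 7 = 19.
Step 4. [((-x) + 9) + 7 = 19] 7 comes off first (subtract 7), so sub: (-x) + 9 = 12.
Step 5. [(-x) + 9 = 12] peel the +9: subtract 9 from each side. So sub: -x = 3.
Step 6. [-x = 3] flip signs both sides, so neg: x = -3.

Answer: x ∈ {-3}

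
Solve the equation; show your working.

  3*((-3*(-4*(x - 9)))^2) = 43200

Step 1. [3*((-3*(-4*(x - 9)))^2) = 43200] leading coefficient 3: divide by 3. So div: (-3*(-4*(x - 9)))^2 = 14400.
Step 2. [(-3*(-4*(x - 9)))^2 = 14400] LHS squared, RHS 14400 ≥ 0: apply √ (±) ⇒ sqrt: -3*(-4*(x - 9)) = 120 or -120.
Step 3. [-3*(-4*(x - 9)) = 120 or -120] LHS = -3·(…); ÷-3 both sides, so div: -4*(x - 9) = -40 or 40.
Step 4. [-4*(x - 9) = -40 or 40] leading coefficient -4: divide by -4 ⇒ div: x - 9 = 10 or -10.
Step 5. [x - 9 = 10 or -10] -9 is outermost — add 9 both sides, so sub: x = 19 or -1.

Answer: x ∈ {-1, 19}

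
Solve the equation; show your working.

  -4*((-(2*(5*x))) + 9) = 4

Step 1. [-4*((-(2*(5*x))) + 9) = 4] divide by the outer -4. So div: (-(2*(5*x))) + 9 = -1.
Step 2. [(-(2*(5*x))) + 9 = -1] 9 comes off first (subtract 9) ⇒ sub: -(2*(5*x)) = -10.
Step 3. [-(2*(5*x)) = -10] LHS negated; negate both sides ⇒ neg: 2*(5*x) = 10.
Step 4. [2*(5*x) = 10] leading coefficient 2: divide by 2. So div: 5*x = 5.
Step 5. [5*x = 5] divide by the outer 5, so div: x = 1.

Answer: x ∈ {1}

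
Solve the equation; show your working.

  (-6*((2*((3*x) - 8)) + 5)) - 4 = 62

Step 1. [(-6*((2*((3*x) - 8)) + 5)) - 4 = 62] the outer -4 inverts by adding 4, so sub: -6*((2*((3*x) - 8)) + 5) = 66.
Step 2. [-6*((2*((3*x) - 8)) + 5) = 66] LHS = -6·(…); ÷-6 both sides. So div: (2*((3*x) - 8)) + 5 = -11.
Step 3. [(2*((3*x) - 8)) + 5 = -11] +5 is outermost — subtract 5 both sides. So sub: 2*((3*x) - 8) = -16.
Step 4. [2*((3*x) - 8) = -16] 2·(inner) — divide through by 2. So div: (3*x) - 8 = -8.
Step 5. [(3*x) - 8 = -8] add 8: x sits inside (… - 8) ⇒ sub: 3*x = 0.
Step 6. [3*x = 0] 3 out front; divide by 3. So div: x = 0.

Answer: x ∈ {0}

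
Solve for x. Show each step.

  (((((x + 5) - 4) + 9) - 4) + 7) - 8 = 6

Step 1. [(((((x + 5) - 4) + 9) - 4) + 7) - 8 = 6] the outer -8 inverts by adding 8, so sub: ((((x + 5) - 4) + 9) - 4) + 7 = 14.
Step 2. [((((x + 5) - 4) + 9) - 4) + 7 = 14] 7 comes off first (subtract 7) ⇒ sub: (((x + 5) - 4) + 9) - 4 = 7.
Step 3. [(((x + 5) - 4) + 9) - 4 = 7] 4 comes off first (add 4) ⇒ sub: ((x + 5) - 4) + 9 = 11.
Step 4. [((x + 5) - 4) + 9 = 11] the outer +9 inverts by subtracting 9 ⇒ sub: (x + 5) - 4 = 2.
Step 5. [(x + 5) - 4 = 2] -4 is outermost — add 4 both sides, so sub: x + 5 = 6.
Step 6. [x + 5 = 6] the outer +5 inverts by subtracting 5 ⇒ sub: x = 1.

Answer: x ∈ {1}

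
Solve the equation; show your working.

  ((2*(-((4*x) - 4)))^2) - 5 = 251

Step 1. [((2*(-((4*x) - 4)))^2) - 5 = 251] -5 is outermost — add 5 both sides, so sub: (2*(-((4*x) - 4)))^2 = 256.
Step 2. [(2*(-((4*x) - 4)))^2 = 256] LHS squared, RHS 256 ≥ 0: apply √ (±), so sqrt: 2*(-((4*x) - 4)) = 16 or -16.
Step 3. [2*(-((4*x) - 4)) = 16 or -16] leading coefficient 2: divide by 2 ⇒ div: -((4*x) - 4) = 8 or -8.
Step 4. [-((4*x) - 4) = 8 or -8] flip signs both sides, so neg: (4*x) - 4 = -8 or 8.
Step 5. [(4*x) - 4 = -8 or 8] common factor 4 (LHS and -8 or 8) — divide through ⇒ factor: x - 1 = -2 or 2.
Step 6. [x - 1 = -2 or 2] add 1: x sits inside (… - 1). So sub: x = -1 or 3.

Answer: x ∈ {-1, 3}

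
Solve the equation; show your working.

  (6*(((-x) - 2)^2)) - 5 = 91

Step 1. [(6*(((-x) - 2)^2)) - 5 = 91] the outer -5 inverts by adding 5. So sub: 6*(((-x) - 2)^2) = 96.
Step 2. [6*(((-x) - 2)^2) = 96] LHS = 6·(…); ÷6 both sides, so div: ((-x) - 2)^2 = 16.
Step 3. [((-x) - 2)^2 = 16] LHS squared, RHS 16 ≥ 0: apply √ (±), so sqrt: (-x) - 2 = 4 or -4.
Step 4. [(-x) - 2 = 4 or -4] the outer -2 inverts by adding 2. So sub: -x = 6 or -2.
Step 5. [-x = 6 or -2] flip signs both sides ⇒ neg: x = -6 or 2.

Answer: x ∈ {-6, 2}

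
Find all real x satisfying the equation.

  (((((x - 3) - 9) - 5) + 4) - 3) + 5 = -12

Step 1. [(((((x - 3) - 9) - 5) + 4) - 3) + 5 = -12] subtract 5: x sits inside (… + 5) ⇒ sub: ((((x - 3) - 9) - 5) + 4) - 3 = -17.
Step 2. [((((x - 3) - 9) - 5) + 4) - 3 = -17] -3 is outermost — add 3 both sides. So sub: (((x - 3) - 9) - 5) + 4 = -14.
Step 3. [(((x - 3) - 9) - 5) + 4 = -14] the outer +4 inverts by subtracting 4 ⇒ sub: ((x - 3) - 9) - 5 = -18.
Step 4. [((x - 3) - 9) - 5 = -18] -5 is outermost — add 5 both sides, so sub: (x - 3) - 9 = -13.
Step 5. [(x - 3) - 9 = -13] add 9: x sits inside (… - 9) ⇒ sub: x - 3 = -4.
Step 6. [x - 3 = -4] peel the -3: add 3 from each side ⇒ sub: x = -1.

Answer: x ∈ {-1}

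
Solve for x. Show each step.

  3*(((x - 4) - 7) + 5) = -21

Step 1. [3*(((x - 4) - 7) + 5) = -21] 3·(inner) — divide through by 3 ⇒ div: ((x - 4) - 7) + 5 = -7.
Step 2. [((x - 4) - 7) + 5 = -7] +5 is outermost — subtract 5 both sides, so sub: (x - 4) - 7 = -12.
Step 3. [(x - 4) - 7 = -12] 7 comes off first (add 7), so sub: x - 4 = -5.
Step 4. [x - 4 = -5] the outer -4 inverts by adding 4. So sub: x = -1.

Answer: x ∈ {-1}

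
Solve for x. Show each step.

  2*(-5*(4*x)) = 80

Step 1. [2*(-5*(4*x)) = 80] leading coefficient 2: divide by 2. So div: -5*(4*x) = 40.
Step 2. [-5*(4*x) = 40] LHS = -5·(…); ÷-5 both sides, so div: 4*x = -8.
Step 3. [4*x = -8] 4 out front; divide by 4. So div: x = -2.

Answer: x ∈ {-2}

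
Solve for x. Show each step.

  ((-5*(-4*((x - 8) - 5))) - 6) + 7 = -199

Step 1. [((-5*(-4*((x - 8) - 5))) - 6) + 7 = -199] peel the +7: subtract 7 from each side, so sub: (-5*(-4*((x - 8) - 5))) - 6 = -206.
Step 2. [(-5*(-4*((x - 8) - 5))) - 6 = -206] add 6: x sits inside (… - 6) ⇒ sub: -5*(-4*((x - 8) - 5)) = -200.
Step 3. [-5*(-4*((x - 8) - 5)) = -200] LHS = -5·(…); ÷-5 both sides ⇒ div: -4*((x - 8) - 5) = 40.
Step 4. [-4*((x - 8) - 5) = 40] divide by the outer -4 ⇒ div: (x - 8) - 5 = -10.
Step 5. [(x - 8) - 5 = -10] -5 is outermost — add 5 both sides ⇒ sub: x - 8 = -5.
Step 6. [x - 8 = -5] 8 comes off first (add 8) ⇒ sub: x = 3.

Answer: x ∈ {3}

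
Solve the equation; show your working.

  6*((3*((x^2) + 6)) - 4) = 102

Step 1. [6*((3*((x^2) + 6)) - 4) = 102] leading coefficient 6: divide by 6. So div: (3*((x^2) + 6)) - 4 = 17.
Step 2. [(3*((x^2) + 6)) - 4 = 17] 4 comes off first (add 4). So sub: 3*((x^2) + 6) = 21.
Step 3. [3*((x^2) + 6) = 21] 3·(inner) — divide through by 3. So div: (x^2) + 6 = 7.
Step 4. [(x^2) + 6 = 7] +6 is outermost — subtract 6 both sides ⇒ sub: x^2 = 1.
Step 5. [x^2 = 1] √ both sides: 1 ≥ 0 gives two branches, so sqrt: x = 1 or -1.

Answer: x ∈ {-1, 1}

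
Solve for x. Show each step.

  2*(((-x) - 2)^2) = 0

Step 1. [2*(((-x) - 2)^2) = 0] LHS = 2·(…); ÷2 both sides ⇒ div: ((-x) - 2)^2 = 0.
Step 2. [((-x) - 2)^2 = 0] 0 ≥ 0, LHS is (·)² — take ±√, so sqrt: (-x) - 2 = 0.
Step 3. [(-x) - 2 = 0] -2 is outermost — add 2 both sides, so sub: -x = 2.
Step 4. [-x = 2] LHS negated; negate both sides ⇒ neg: x = -2.

Answer: x ∈ {-2}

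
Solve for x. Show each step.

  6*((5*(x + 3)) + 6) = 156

Step 1. [6*((5*(x + 3)) + 6) = 156] divide by the outer 6. So div: (5*(x + 3)) + 6 = 26.
Step 2. [(5*(x + 3)) + 6 = 26] the outer +6 inverts by subtracting 6. So sub: 5*(x + 3) = 20.
Step 3. [5*(x + 3) = 20] 5 out front; divide by 5. So div: x + 3 = 4.
Step 4. [x + 3 = 4] 3 comes off first (subtract 3). So sub: x = 1.

Answer: x ∈ {1}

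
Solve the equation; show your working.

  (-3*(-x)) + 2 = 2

Step 1. [(-3*(-x)) + 2 = 2] 2 comes off first (subtract 2), so sub: -3*(-x) = 0.
Step 2. [-3*(-x) = 0] -3·(inner) — divide through by -3 ⇒ div: -x = 0.
Step 3. [-x = 0] leading − — multiply by −1 ⇒ neg: x = 0.

Answer: x ∈ {0}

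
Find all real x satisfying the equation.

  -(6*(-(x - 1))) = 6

Step 1. [-(6*(-(x - 1))) = 6] LHS negated; negate both sides ⇒ neg: 6*(-(x - 1)) = -6.
Step 2. [6*(-(x - 1)) = -6] 6 out front; divide by 6. So div: -(x - 1) = -1.
Step 3. [-(x - 1) = -1] flip signs both sides ⇒ neg: x - 1 = 1.
Step 4. [x - 1 = 1] 1 comes off first (add 1). So sub: x = 2.

Answer: x ∈ {2}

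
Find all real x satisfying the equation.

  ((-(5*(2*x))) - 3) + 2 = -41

Step 1. [((-(5*(2*x))) - 3) + 2 = -41] peel the +2: subtract 2 from each side. So sub: (-(5*(2*x))) - 3 = -43.
Step 2. [(-(5*(2*x))) - 3 = -43] -3 is outermost — add 3 both sides. So sub: -(5*(2*x)) = -40.
Step 3. [-(5*(2*x)) = -40] flip signs both sides, so neg: 5*(2*x) = 40.
Step 4. [5*(2*x) = 40] 5 out front; divide by 5. So div: 2*x = 8.
Step 5. [2*x = 8] LHS = 2·(…); ÷2 both sides. So div: x = 4.

Answer: x ∈ {4}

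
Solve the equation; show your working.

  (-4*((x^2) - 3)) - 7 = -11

Step 1. [(-4*((x^2) - 3)) - 7 = -11] add 7: x sits inside (… - 7), so sub: -4*((x^2) - 3) = -4.
Step 2. [-4*((x^2) - 3) = -4] -4 out front; divide by -4. So div: (x^2) - 3 = 1.
Step 3. [(x^2) - 3 = 1] the outer -3 inverts by adding 3, so sub: x^2 = 4.
Step 4. [x^2 = 4] √ both sides: 4 ≥ 0 gives two branches, so sqrt: x = 2 or -2.

Answer: x ∈ {-2, 2}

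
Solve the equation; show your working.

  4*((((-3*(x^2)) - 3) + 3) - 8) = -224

Step 1. [4*((((-3*(x^2)) - 3) + 3) - 8) = -224] LHS = 4·(…); ÷4 both sides ⇒ div: (((-3*(x^2)) - 3) + 3) - 8 = -56.
Step 2. [(((-3*(x^2)) - 3) + 3) - 8 = -56] the outer -8 inverts by adding 8 ⇒ sub: ((-3*(x^2)) - 3) + 3 = -48.
Step 3. [((-3*(x^2)) - 3) + 3 = -48] +3 is outermost — subtract 3 both sides ⇒ sub: (-3*(x^2)) - 3 = -51.
Step 4. [(-3*(x^2)) - 3 = -51] 3 comes off first (add 3), so sub: -3*(x^2) = -48.
Step 5. [-3*(x^2) = -48] leading coefficient -3: divide by -3. So div: x^2 = 16.
Step 6. [x^2 = 16] √ both sides: 16 ≥ 0 gives two branches. So sqrt: x = 4 or -4.

Answer: x ∈ {-4, 4}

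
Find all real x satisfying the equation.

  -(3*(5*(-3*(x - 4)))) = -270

Step 1. [-(3*(5*(-3*(x - 4)))) = -270] leading − — multiply by −1 ⇒ neg: 3*(5*(-3*(x - 4))) = 270.
Step 2. [3*(5*(-3*(x - 4))) = 270] 3 out front; divide by 3, so div: 5*(-3*(x - 4)) = 90.
Step 3. [5*(-3*(x - 4)) = 90] LHS = 5·(…); ÷5 both sides ⇒ div: -3*(x - 4) = 18.
Step 4. [-3*(x - 4) = 18] divide by the outer -3, so div: x - 4 = -6.
Step 5. [x - 4 = -6] -4 is outermost — add 4 both sides ⇒ sub: x = -2.

Answer: x ∈ {-2}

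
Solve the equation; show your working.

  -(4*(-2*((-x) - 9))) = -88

Step 1. [-(4*(-2*((-x) - 9))) = -88] leading − — multiply by −1, so neg: 4*(-2*((-x) - 9)) = 88.
Step 2. [4*(-2*((-x) - 9)) = 88] 4 out front; divide by 4, so div: -2*((-x) - 9) = 22.
Step 3. [-2*((-x) - 9) = 22] LHS = -2·(…); ÷-2 both sides ⇒ div: (-x) - 9 = -11.
Step 4. [(-x) - 9 = -11] peel the -9: add 9 from each side. So sub: -x = -2.
Step 5. [-x = -2] flip signs both sides ⇒ neg: x = 2.

Answer: x ∈ {2}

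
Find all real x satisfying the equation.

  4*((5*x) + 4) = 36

Step 1. [4*((5*x) + 4) = 36] LHS = 4·(…); ÷4 both sides. So div: (5*x) + 4 = 9.
Step 2. [(5*x) + 4 = 9] peel the +4: subtract 4 from each side. So sub: 5*x = 5.
Step 3. [5*x = 5] divide by the outer 5, so div: x = 1.

Answer: x ∈ {1}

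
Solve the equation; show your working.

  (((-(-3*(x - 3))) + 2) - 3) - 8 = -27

Step 1. [(((-(-3*(x - 3))) + 2) - 3) - 8 = -27] -8 is outermost — add 8 both sides. So sub: ((-(-3*(x - 3))) + 2) - 3 = -19.
Step 2. [((-(-3*(x - 3))) + 2) - 3 = -19] -3 is outermost — add 3 both sides, so sub: (-(-3*(x - 3))) + 2 = -16.
Step 3. [(-(-3*(x - 3))) + 2 = -16] peel the +2: subtract 2 from each side ⇒ sub: -(-3*(x - 3)) = -18.
Step 4. [-(-3*(x - 3)) = -18] leading − — multiply by −1 ⇒ neg: -3*(x - 3) = 18.
Step 5. [-3*(x - 3) = 18] divide by the outer -3 ⇒ div: x - 3 = -6.
Step 6. [x - 3 = -6] peel the -3: add 3 from each side, so sub: x = -3.

Answer: x ∈ {-3}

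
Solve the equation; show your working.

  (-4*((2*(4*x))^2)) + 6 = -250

Step 1. [(-4*((2*(4*x))^2)) + 6 = -250] 6 comes off first (subtract 6). So sub: -4*((2*(4*x))^2) = -256.
Step 2. [-4*((2*(4*x))^2) = -256] leading coefficient -4: divide by -4. So div: (2*(4*x))^2 = 64.
Step 3. [(2*(4*x))^2 = 64] 64 ≥ 0, LHS is (·)² — take ±√ ⇒ sqrt: 2*(4*x) = 8 or -8.
Step 4. [2*(4*x) = 8 or -8] LHS = 2·(…); ÷2 both sides, so div: 4*x = 4 or -4.
Step 5. [4*x = 4 or -4] 4·(inner) — divide through by 4. So div: x = 1 or -1.

Answer: x ∈ {-1, 1}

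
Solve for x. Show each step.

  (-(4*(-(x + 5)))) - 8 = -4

Step 1. [(-(4*(-(x + 5)))) - 8 = -4] 8 comes off first (add 8), so sub: -(4*(-(x + 5))) = 4.
Step 2. [-(4*(-(x + 5))) = 4] LHS negated; negate both sides. So neg: 4*(-(x + 5)) = -4.
Step 3. [4*(-(x + 5)) = -4] leading coefficient 4: divide by 4 ⇒ div: -(x + 5) = -1.
Step 4. [-(x + 5) = -1] LHS negated; negate both sides. So neg: x + 5 = 1.
Step 5. [x + 5 = 1] peel the +5: subtract 5 from each side. So sub: x = -4.

Answer: x ∈ {-4}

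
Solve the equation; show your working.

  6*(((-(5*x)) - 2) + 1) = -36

Step 1. [6*(((-(5*x)) - 2) + 1) = -36] 6 out front; divide by 6, so div: ((-(5*x)) - 2) + 1 = -6.
Step 2. [((-(5*x)) - 2) + 1 = -6] 1 comes off first (subtract 1), so sub: (-(5*x)) - 2 = -7.
Step 3. [(-(5*x)) - 2 = -7] 2 comes off first (add 2), so sub: -(5*x) = -5.
Step 4. [-(5*x) = -5] leading − — multiply by −1, so neg: 5*x = 5.
Step 5. [5*x = 5] divide by the outer 5 ⇒ div: x = 1.

Answer: x ∈ {1}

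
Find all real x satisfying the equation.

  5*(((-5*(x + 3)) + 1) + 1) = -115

Step 1. [5*(((-5*(x + 3)) + 1) + 1) = -115] divide by the outer 5. So div: ((-5*(x + 3)) + 1) + 1 = -23.
Step 2. [((-5*(x + 3)) + 1) + 1 = -23] the outer +1 inverts by subtracting 1. So sub: (-5*(x + 3)) + 1 = -24.
Step 3. [(-5*(x + 3)) + 1 = -24] the outer +1 inverts by subtracting 1. So sub: -5*(x + 3) = -25.
Step 4. [-5*(x + 3) = -25] -5 out front; divide by -5. So div: x + 3 = 5.
Step 5. [x + 3 = 5] +3 is outermost — subtract 3 both sides. So sub: x = 2.

Answer: x ∈ {2}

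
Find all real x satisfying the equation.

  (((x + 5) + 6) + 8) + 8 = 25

Step 1. [(((x + 5) + 6) + 8) + 8 = 25] subtract 8: x sits inside (… + 8) ⇒ sub: ((x + 5) + 6) + 8 = 17.
Step 2. [((x + 5) + 6) + 8 = 17] +8 is outermost — subtract 8 both sides. So sub: (x + 5) + 6 = 9.
Step 3. [(x + 5) + 6 = 9] the outer +6 inverts by subtracting 6 ⇒ sub: x + 5 = 3.
Step 4. [x + 5 = 3] subtract 5: x sits inside (… + 5) ⇒ sub: x = -2.

Answer: x ∈ {-2}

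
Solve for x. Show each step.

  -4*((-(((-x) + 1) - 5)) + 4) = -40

Step 1. [-4*((-(((-x) + 1) - 5)) + 4) = -40] -4 out front; divide by -4, so div: (-(((-x) + 1) - 5)) + 4 = 10.
Step 2. [(-(((-x) + 1) - 5)) + 4 = 10] the outer +4 inverts by subtracting 4, so sub: -(((-x) + 1) - 5) = 6.
Step 3. [-(((-x) + 1) - 5) = 6] leading − — multiply by −1 ⇒ neg: ((-x) + 1) - 5 = -6.
Step 4. [((-x) + 1) - 5 = -6] 5 comes off first (add 5), so sub: (-x) + 1 = -1.
Step 5. [(-x) + 1 = -1] 1 comes off first (subtract 1), so sub: -x = -2.
Step 6. [-x = -2] flip signs both sides ⇒ neg: x = 2.

Answer: x ∈ {2}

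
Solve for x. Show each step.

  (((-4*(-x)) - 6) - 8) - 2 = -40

Step 1. [(((-4*(-x)) - 6) - 8) - 2 = -40] the outer -2 inverts by adding 2. So sub: ((-4*(-x)) - 6) - 8 = -38.
Step 2. [((-4*(-x)) - 6) - 8 = -38] peel the -8: add 8 from each side ⇒ sub: (-4*(-x)) - 6 = -30.
Step 3. [(-4*(-x)) - 6 = -30] the outer -6 inverts by adding 6. So sub: -4*(-x) = -24.
Step 4. [-4*(-x) = -24] -4 out front; divide by -4. So div: -x = 6.
Step 5. [-x = 6] LHS negated; negate both sides, so neg: x = -6.

Answer: x ∈ {-6}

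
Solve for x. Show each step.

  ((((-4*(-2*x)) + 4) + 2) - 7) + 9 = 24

Step 1. [((((-4*(-2*x)) + 4) + 2) - 7) + 9 = 24] peel the +9: subtract 9 from each side ⇒ sub: (((-4*(-2*x)) + 4) + 2) - 7 = 15.
Step 2. [(((-4*(-2*x)) + 4) + 2) - 7 = 15] peel the -7: add 7 from each side, so sub: ((-4*(-2*x)) + 4) + 2 = 22.
Step 3. [((-4*(-2*x)) + 4) + 2 = 22] subtract 2: x sits inside (… + 2) ⇒ sub: (-4*(-2*x)) + 4 = 20.
Step 4. [(-4*(-2*x)) + 4 = 20] common factor -4 (LHS and 20) — divide through. So factor: (-2*x) - 1 = -5.
Step 5. [(-2*x) - 1 = -5] add 1: x sits inside (… - 1), so sub: -2*x = -4.
Step 6. [-2*x = -4] leading coefficient -2: divide by -2, so div: x = 2.

Answer: x ∈ {2}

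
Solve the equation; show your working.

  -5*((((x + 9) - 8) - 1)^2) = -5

Step 1. [-5*((((x + 9) - 8) - 1)^2) = -5] -5·(inner) — divide through by -5. So div: (((x + 9) - 8) - 1)^2 = 1.
Step 2. [(((x + 9) - 8) - 1)^2 = 1] 1 ≥ 0, LHS is (·)² — take ±√, so sqrt: ((x + 9) - 8) - 1 = 1 or -1.
Step 3. [((x + 9) - 8) - 1 = 1 or -1] the outer -1 inverts by adding 1, so sub: (x + 9) - 8 = 2 or 0.
Step 4. [(x + 9) - 8 = 2 or 0] 8 comes off first (add 8), so sub: x + 9 = 10 or 8.
Step 5. [x + 9 = 10 or 8] peel the +9: subtract 9 from each side ⇒ sub: x = 1 or -1.

Answer: x ∈ {-1, 1}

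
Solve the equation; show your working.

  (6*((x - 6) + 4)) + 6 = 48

Step 1. [(6*((x - 6) + 4)) + 6 = 48] 6 divides every term; factor it out. So factor: ((x - 6) + 4) + 1 = 8.
Step 2. [((x - 6) + 4) + 1 = 8] the outer +1 inverts by subtracting 1. So sub: (x - 6) + 4 = 7.
Step 3. [(x - 6) + 4 = 7] subtract 4: x sits inside (… + 4), so sub: x - 6 = 3.
Step 4. [x - 6 = 3] add 6: x sits inside (… - 6). So sub: x = 9.

Answer: x ∈ {9}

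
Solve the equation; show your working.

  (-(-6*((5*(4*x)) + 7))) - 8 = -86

Step 1. [(-(-6*((5*(4*x)) + 7))) - 8 = -86] 8 comes off first (add 8), so sub: -(-6*((5*(4*x)) + 7)) = -78.
Step 2. [-(-6*((5*(4*x)) + 7)) = -78] leading − — multiply by −1, so neg: -6*((5*(4*x)) + 7) = 78.
Step 3. [-6*((5*(4*x)) + 7) = 78] -6·(inner) — divide through by -6, so div: (5*(4*x)) + 7 = -13.
Step 4. [(5*(4*x)) + 7 = -13] the outer +7 inverts by subtracting 7, so sub: 5*(4*x) = -20.
Step 5. [5*(4*x) = -20] divide by the outer 5, so div: 4*x = -4.
Step 6. [4*x = -4] LHS = 4·(…); ÷4 both sides, so div: x = -1.

Answer: x ∈ {-1}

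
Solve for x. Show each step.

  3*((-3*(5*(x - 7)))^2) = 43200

Step 1. [3*((-3*(5*(x - 7)))^2) = 43200] divide by the outer 3. So div: (-3*(5*(x - 7)))^2 = 14400.
Step 2. [(-3*(5*(x - 7)))^2 = 14400] 14400 ≥ 0, LHS is (·)² — take ±√. So sqrt: -3*(5*(x - 7)) = 120 or -120.
Step 3. [-3*(5*(x - 7)) = 120 or -120] LHS = -3·(…); ÷-3 both sides ⇒ div: 5*(x - 7) = -40 or 40.
Step 4. [5*(x - 7) = -40 or 40] 5·(inner) — divide through by 5. So div: x - 7 = -8 or 8.
Step 5. [x - 7 = -8 or 8] add 7: x sits inside (… - 7), so sub: x = -1 or 15.

Answer: x ∈ {-1, 15}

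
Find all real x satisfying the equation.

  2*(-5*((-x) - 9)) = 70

Step 1. [2*(-5*((-x) - 9)) = 70] 2·(inner) — divide through by 2, so div: -5*((-x) - 9) = 35.
Step 2. [-5*((-x) - 9) = 35] LHS = -5·(…); ÷-5 both sides. So div: (-x) - 9 = -7.
Step 3. [(-x) - 9 = -7] -9 is outermost — add 9 both sides. So sub: -x = 2.
Step 4. [-x = 2] LHS negated; negate both sides ⇒ neg: x = -2.

Answer: x ∈ {-2}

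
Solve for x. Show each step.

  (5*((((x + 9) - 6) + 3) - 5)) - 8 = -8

Step 1. [(5*((((x + 9) - 6) + 3) - 5)) - 8 = -8] add 8: x sits inside (… - 8), so sub: 5*((((x + 9) - 6) + 3) - 5) = 0.
Step 2. [5*((((x + 9) - 6) + 3) - 5) = 0] 5 out front; divide by 5 ⇒ div: (((x + 9) - 6) + 3) - 5 = 0.
Step 3. [(((x + 9) - 6) + 3) - 5 = 0] 5 comes off first (add 5) ⇒ sub: ((x + 9) - 6) + 3 = 5.
Step 4. [((x + 9) - 6) + 3 = 5] the outer +3 inverts by subtracting 3 ⇒ sub: (x + 9) - 6 = 2.
Step 5. [(x + 9) - 6 = 2] peel the -6: add 6 from each side, so sub: x + 9 = 8.
Step 6. [x + 9 = 8] the outer +9 inverts by subtracting 9 ⇒ sub: x = -1.

Answer: x ∈ {-1}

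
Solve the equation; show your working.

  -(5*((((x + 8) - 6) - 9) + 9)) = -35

Step 1. [-(5*((((x + 8) - 6) - 9) + 9)) = -35] leading − — multiply by −1. So neg: 5*((((x + 8) - 6) - 9) + 9) = 35.
Step 2. [5*((((x + 8) - 6) - 9) + 9) = 35] divide by the outer 5. So div: (((x + 8) - 6) - 9) + 9 = 7.
Step 3. [(((x + 8) - 6) - 9) + 9 = 7] subtract 9: x sits inside (… + 9), so sub: ((x + 8) - 6) - 9 = -2.
Step 4. [((x + 8) - 6) - 9 = -2] add 9: x sits inside (… - 9), so sub: (x + 8) - 6 = 7.
Step 5. [(x + 8) - 6 = 7] add 6: x sits inside (… - 6). So sub: x + 8 = 13.
Step 6. [x + 8 = 13] +8 is outermost — subtract 8 both sides. So sub: x = 5.

Answer: x ∈ {5}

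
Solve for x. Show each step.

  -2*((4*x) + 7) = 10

Step 1. [-2*((4*x) + 7) = 10] -2 out front; divide by -2, so div: (4*x) + 7 = -5.
Step 2. [(4*x) + 7 = -5] +7 is outermost — subtract 7 both sides ⇒ sub: 4*x = -12.
Step 3. [4*x = -12] leading coefficient 4: divide by 4 ⇒ div: x = -3.

Answer: x ∈ {-3}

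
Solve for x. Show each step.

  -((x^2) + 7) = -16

Step 1. [-((x^2) + 7) = -16] flip signs both sides ⇒ neg: (x^2) + 7 = 16.
Step 2. [(x^2) + 7 = 16] subtract 7: x sits inside (… + 7). So sub: x^2 = 9.
Step 3. [x^2 = 9] LHS squared, RHS 9 ≥ 0: apply √ (±) ⇒ sqrt: x = 3 or -3.

Answer: x ∈ {-3, 3}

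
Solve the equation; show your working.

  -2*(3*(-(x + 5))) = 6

Step 1. [-2*(3*(-(x + 5))) = 6] -2·(inner) — divide through by -2 ⇒ div: 3*(-(x + 5)) = -3.
Step 2. [3*(-(x + 5)) = -3] leading coefficient 3: divide by 3. So div: -(x + 5) = -1.
Step 3. [-(x + 5) = -1] LHS negated; negate both sides ⇒ neg: x + 5 = 1.
Step 4. [x + 5 = 1] peel the +5: subtract 5 from each side. So sub: x = -4.

Answer: x ∈ {-4}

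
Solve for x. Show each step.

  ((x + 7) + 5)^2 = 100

Step 1. [((x + 7) + 5)^2 = 100] LHS squared, RHS 100 ≥ 0: apply √ (±) ⇒ sqrt: (x + 7) + 5 = 10 or -10.
Step 2. [(x + 7) + 5 = 10 or -10] 5 comes off first (subtract 5) ⇒ sub: x + 7 = 5 or -15.
Step 3. [x + 7 = 5 or -15] 7 comes off first (subtract 7) ⇒ sub: x = -2 or -22.

Answer: x ∈ {-22, -2}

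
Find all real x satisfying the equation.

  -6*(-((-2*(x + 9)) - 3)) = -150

Step 1. [-6*(-((-2*(x + 9)) - 3)) = -150] leading coefficient -6: divide by -6 ⇒ div: -((-2*(x + 9)) - 3) = 25.
Step 2. [-((-2*(x + 9)) - 3) = 25] LHS negated; negate both sides ⇒ neg: (-2*(x + 9)) - 3 = -25.
Step 3. [(-2*(x + 9)) - 3 = -25] 3 comes off first (add 3) ⇒ sub: -2*(x + 9) = -22.
Step 4. [-2*(x + 9) = -22] leading coefficient -2: divide by -2. So div: x + 9 = 11.
Step 5. [x + 9 = 11] peel the +9: subtract 9 from each side ⇒ sub: x = 2.

Answer: x ∈ {2}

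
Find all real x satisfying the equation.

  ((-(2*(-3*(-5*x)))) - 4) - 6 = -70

Step 1. [((-(2*(-3*(-5*x)))) - 4) - 6 = -70] the outer -6 inverts by adding 6 ⇒ sub: (-(2*(-3*(-5*x)))) - 4 = -64.
Step 2. [(-(2*(-3*(-5*x)))) - 4 = -64] peel the -4: add 4 from each side ⇒ sub: -(2*(-3*(-5*x))) = -60.
Step 3. [-(2*(-3*(-5*x))) = -60] LHS negated; negate both sides. So neg: 2*(-3*(-5*x)) = 60.
Step 4. [2*(-3*(-5*x)) = 60] leading coefficient 2: divide by 2 ⇒ div: -3*(-5*x) = 30.
Step 5. [-3*(-5*x) = 30] LHS = -3·(…); ÷-3 both sides. So div: -5*x = -10.
Step 6. [-5*x = -10] -5 out front; divide by -5. So div: x = 2.

Answer: x ∈ {2}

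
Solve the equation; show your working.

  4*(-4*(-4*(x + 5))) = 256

Step 1. [4*(-4*(-4*(x + 5))) = 256] divide by the outer 4 ⇒ div: -4*(-4*(x + 5)) = 64.
Step 2. [-4*(-4*(x + 5)) = 64] LHS = -4·(…); ÷-4 both sides. So div: -4*(x + 5) = -16.
Step 3. [-4*(x + 5) = -16] leading coefficient -4: divide by -4 ⇒ div: x + 5 = 4.
Step 4. [x + 5 = 4] the outer +5 inverts by subtracting 5, so sub: x = -1.

Answer: x ∈ {-1}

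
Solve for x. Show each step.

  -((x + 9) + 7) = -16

Step 1. [-((x + 9) + 7) = -16] flip signs both sides ⇒ neg: (x + 9) + 7 = 16.
Step 2. [(x + 9) + 7 = 16] +7 is outermost — subtract 7 both sides. So sub: x + 9 = 9.
Step 3. [x + 9 = 9] 9 comes off first (subtract 9) ⇒ sub: x = 0.

Answer: x ∈ {0}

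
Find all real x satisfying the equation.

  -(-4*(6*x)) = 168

Step 1. [-(-4*(6*x)) = 168] LHS negated; negate both sides, so neg: -4*(6*x) = -168.
Step 2. [-4*(6*x) = -168] -4 out front; divide by -4, so div: 6*x = 42.
Step 3. [6*x = 42] 6·(inner) — divide through by 6. So div: x = 7.

Answer: x ∈ {7}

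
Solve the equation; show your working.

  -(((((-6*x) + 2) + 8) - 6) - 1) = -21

Step 1. [-(((((-6*x) + 2) + 8) - 6) - 1) = -21] LHS negated; negate both sides. So neg: ((((-6*x) + 2) + 8) - 6) - 1 = 21.
Step 2. [((((-6*x) + 2) + 8) - 6) - 1 = 21] 1 comes off first (add 1), so sub: (((-6*x) + 2) + 8) - 6 = 22.
Step 3. [(((-6*x) + 2) + 8) - 6 = 22] -6 is outermost — add 6 both sides. So sub: ((-6*x) + 2) + 8 = 28.
Step 4. [((-6*x) + 2) + 8 = 28] the outer +8 inverts by subtracting 8 ⇒ sub: (-6*x) + 2 = 20.
Step 5. [(-6*x) + 2 = 20] 2 comes off first (subtract 2). So sub: -6*x = 18.
Step 6. [-6*x = 18] leading coefficient -6: divide by -6. So div: x = -3.

Answer: x ∈ {-3}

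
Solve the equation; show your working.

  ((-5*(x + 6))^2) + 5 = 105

Step 1. [((-5*(x + 6))^2) + 5 = 105] the outer +5 inverts by subtracting 5 ⇒ sub: (-5*(x + 6))^2 = 100.
Step 2. [(-5*(x + 6))^2 = 100] LHS squared, RHS 100 ≥ 0: apply √ (±). So sqrt: -5*(x + 6) = 10 or -10.
Step 3. [-5*(x + 6) = 10 or -10] LHS = -5·(…); ÷-5 both sides ⇒ div: x + 6 = -2 or 2.
Step 4. [x + 6 = -2 or 2] the outer +6 inverts by subtracting 6. So sub: x = -8 or -4.

Answer: x ∈ {-8, -4}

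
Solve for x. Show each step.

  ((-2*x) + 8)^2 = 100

Step 1. [((-2*x) + 8)^2 = 100] 100 ≥ 0, LHS is (·)² — take ±√ ⇒ sqrt: (-2*x) + 8 = 10 or -10.
Step 2. [(-2*x) + 8 = 10 or -10] subtract 8: x sits inside (… + 8), so sub: -2*x = 2 or -18.
Step 3. [-2*x = 2 or -18] -2·(inner) — divide through by -2, so div: x = -1 or 9.

Answer: x ∈ {-1, 9}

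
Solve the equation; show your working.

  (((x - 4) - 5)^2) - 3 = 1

Step 1. [(((x - 4) - 5)^2) - 3 = 1] -3 is outermost — add 3 both sides, so sub: ((x - 4) - 5)^2 = 4.
Step 2. [((x - 4) - 5)^2 = 4] 4 ≥ 0, LHS is (·)² — take ±√ ⇒ sqrt: (x - 4) - 5 = 2 or -2.
Step 3. [(x - 4) - 5 = 2 or -2] the outer -5 inverts by adding 5, so sub: x - 4 = 7 or 3.
Step 4. [x - 4 = 7 or 3] 4 comes off first (add 4). So sub: x = 11 or 7.

Answer: x ∈ {7, 11}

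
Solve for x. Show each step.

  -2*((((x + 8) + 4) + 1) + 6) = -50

Step 1. [-2*((((x + 8) + 4) + 1) + 6) = -50] -2·(inner) — divide through by -2 ⇒ div: (((x + 8) + 4) + 1) + 6 = 25.
Step 2. [(((x + 8) + 4) + 1) + 6 = 25] subtract 6: x sits inside (… + 6), so sub: ((x + 8) + 4) + 1 = 19.
Step 3. [((x + 8) + 4) + 1 = 19] +1 is outermost — subtract 1 both sides ⇒ sub: (x + 8) + 4 = 18.
Step 4. [(x + 8) + 4 = 18] the outer +4 inverts by subtracting 4 ⇒ sub: x + 8 = 14.
Step 5. [x + 8 = 14] subtract 8: x sits inside (… + 8), so sub: x = 6.

Answer: x ∈ {6}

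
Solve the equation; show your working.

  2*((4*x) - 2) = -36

Step 1. [2*((4*x) - 2) = -36] leading coefficient 2: divide by 2, so div: (4*x) - 2 = -18.
Step 2. [(4*x) - 2 = -18] the outer -2 inverts by adding 2, so sub: 4*x = -16.
Step 3. [4*x = -16] divide by the outer 4, so div: x = -4.

Answer: x ∈ {-4}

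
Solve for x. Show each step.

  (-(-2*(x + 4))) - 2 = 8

Step 1. [(-(-2*(x + 4))) - 2 = 8] peel the -2: add 2 from each side. So sub: -(-2*(x + 4)) = 10.
Step 2. [-(-2*(x + 4)) = 10] leading − — multiply by −1, so neg: -2*(x + 4) = -10.
Step 3. [-2*(x + 4) = -10] LHS = -2·(…); ÷-2 both sides. So div: x + 4 = 5.
Step 4. [x + 4 = 5] the outer +4 inverts by subtracting 4 ⇒ sub: x = 1.

Answer: x ∈ {1}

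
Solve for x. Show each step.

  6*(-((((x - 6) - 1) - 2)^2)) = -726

Step 1. [6*(-((((x - 6) - 1) - 2)^2)) = -726] LHS = 6·(…); ÷6 both sides ⇒ div: -((((x - 6) - 1) - 2)^2) = -121.
Step 2. [-((((x - 6) - 1) - 2)^2) = -121] flip signs both sides, so neg: (((x - 6) - 1) - 2)^2 = 121.
Step 3. [(((x - 6) - 1) - 2)^2 = 121] LHS squared, RHS 121 ≥ 0: apply √ (±), so sqrt: ((x - 6) - 1) - 2 = 11 or -11.
Step 4. [((x - 6) - 1) - 2 = 11 or -11] 2 comes off first (add 2). So sub: (x - 6) - 1 = 13 or -9.
Step 5. [(x - 6) - 1 = 13 or -9] -1 is outermost — add 1 both sides. So sub: x - 6 = 14 or -8.
Step 6. [x - 6 = 14 or -8] the outer -6 inverts by adding 6 ⇒ sub: x = 20 or -2.

Answer: x ∈ {-2, 20}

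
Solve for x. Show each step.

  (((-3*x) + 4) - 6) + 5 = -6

Step 1. [(((-3*x) + 4) - 6) + 5 = -6] 5 comes off first (subtract 5), so sub: ((-3*x) + 4) - 6 = -11.
Step 2. [((-3*x) + 4) - 6 = -11] -6 is outermost — add 6 both sides. So sub: (-3*x) + 4 = -5.
Step 3. [(-3*x) + 4 = -5] peel the +4: subtract 4 from each side. So sub: -3*x = -9.
Step 4. [-3*x = -9] divide by the outer -3. So div: x = 3.

Answer: x ∈ {3}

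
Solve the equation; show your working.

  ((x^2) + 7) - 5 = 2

Step 1. [((x^2) + 7) - 5 = 2] 5 comes off first (add 5). So sub: (x^2) + 7 = 7.
Step 2. [(x^2) + 7 = 7] the outer +7 inverts by subtracting 7, so sub: x^2 = 0.
Step 3. [x^2 = 0] LHS squared, RHS 0 ≥ 0: apply √ (±). So sqrt: x = 0.

Answer: x ∈ {0}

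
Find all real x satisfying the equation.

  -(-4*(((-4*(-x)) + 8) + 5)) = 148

Step 1. [-(-4*(((-4*(-x)) + 8) + 5)) = 148] LHS negated; negate both sides ⇒ neg: -4*(((-4*(-x)) + 8) + 5) = -148.
Step 2. [-4*(((-4*(-x)) + 8) + 5) = -148] leading coefficient -4: divide by -4 ⇒ div: ((-4*(-x)) + 8) + 5 = 37.
Step 3. [((-4*(-x)) + 8) + 5 = 37] 5 comes off first (subtract 5). So sub: (-4*(-x)) + 8 = 32.
Step 4. [(-4*(-x)) + 8 = 32] the outer +8 inverts by subtracting 8, so sub: -4*(-x) = 24.
Step 5. [-4*(-x) = 24] leading coefficient -4: divide by -4, so div: -x = -6.
Step 6. [-x = -6] LHS negated; negate both sides, so neg: x = 6.

Answer: x ∈ {6}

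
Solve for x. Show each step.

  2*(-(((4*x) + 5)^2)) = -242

Step 1. [2*(-(((4*x) + 5)^2)) = -242] 2·(inner) — divide through by 2, so div: -(((4*x) + 5)^2) = -121.
Step 2. [-(((4*x) + 5)^2) = -121] flip signs both sides. So neg: ((4*x) + 5)^2 = 121.
Step 3. [((4*x) + 5)^2 = 121] √ both sides: 121 ≥ 0 gives two branches. So sqrt: (4*x) + 5 = 11 or -11.
Step 4. [(4*x) + 5 = 11 or -11] 5 comes off first (subtract 5), so sub: 4*x = 6 or -16.
Step 5. [4*x = 6 or -16] divide by the outer 4. So div: x = 3/2 or -4.

Answer: x ∈ {-4, 3/2}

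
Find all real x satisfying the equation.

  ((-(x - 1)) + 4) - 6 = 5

Step 1. [((-(x - 1)) + 4) - 6 = 5] the outer -6 inverts by adding 6 ⇒ sub: (-(x - 1)) + 4 = 11.
Step 2. [(-(x - 1)) + 4 = 11] subtract 4: x sits inside (… + 4). So sub: -(x - 1) = 7.
Step 3. [-(x - 1) = 7] flip signs both sides, so neg: x - 1 = -7.
Step 4. [x - 1 = -7] peel the -1: add 1 from each side. So sub: x = -6.

Answer: x ∈ {-6}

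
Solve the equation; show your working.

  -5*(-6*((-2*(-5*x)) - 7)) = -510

Step 1. [-5*(-6*((-2*(-5*x)) - 7)) = -510] -5 out front; divide by -5 ⇒ div: -6*((-2*(-5*x)) - 7) = 102.
Step 2. [-6*((-2*(-5*x)) - 7) = 102] -6 out front; divide by -6. So div: (-2*(-5*x)) - 7 = -17.
Step 3. [(-2*(-5*x)) - 7 = -17] add 7: x sits inside (… - 7). So sub: -2*(-5*x) = -10.
Step 4. [-2*(-5*x) = -10] leading coefficient -2: divide by -2, so div: -5*x = 5.
Step 5. [-5*x = 5] -5·(inner) — divide through by -5 ⇒ div: x = -1.

Answer: x ∈ {-1}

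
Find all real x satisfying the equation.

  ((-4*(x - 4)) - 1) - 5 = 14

Step 1. [((-4*(x - 4)) - 1) - 5 = 14] the outer -5 inverts by adding 5. So sub: (-4*(x - 4)) - 1 = 19.
Step 2. [(-4*(x - 4)) - 1 = 19] peel the -1: add 1 from each side ⇒ sub: -4*(x - 4) = 20.
Step 3. [-4*(x - 4) = 20] LHS = -4·(…); ÷-4 both sides ⇒ div: x - 4 = -5.
Step 4. [x - 4 = -5] the outer -4 inverts by adding 4 ⇒ sub: x = -1.

Answer: x ∈ {-1}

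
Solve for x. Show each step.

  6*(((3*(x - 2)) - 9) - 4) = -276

Step 1. [6*(((3*(x - 2)) - 9) - 4) = -276] leading coefficient 6: divide by 6 ⇒ div: ((3*(x - 2)) - 9) - 4 = -46.
Step 2. [((3*(x - 2)) - 9) - 4 = -46] 4 comes off first (add 4) ⇒ sub: (3*(x - 2)) - 9 = -42.
Step 3. [(3*(x - 2)) - 9 = -42] -9 is outermost — add 9 both sides, so sub: 3*(x - 2) = -33.
Step 4. [3*(x - 2) = -33] leading coefficient 3: divide by 3 ⇒ div: x - 2 = -11.
Step 5. [x - 2 = -11] the outer -2 inverts by adding 2 ⇒ sub: x = -9.

Answer: x ∈ {-9}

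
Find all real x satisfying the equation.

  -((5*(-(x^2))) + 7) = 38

Step 1. [-((5*(-(x^2))) + 7) = 38] flip signs both sides, so neg: (5*(-(x^2))) + 7 = -38.
Step 2. [(5*(-(x^2))) + 7 = -38] 7 comes off first (subtract 7). So sub: 5*(-(x^2)) = -45.
Step 3. [5*(-(x^2)) = -45] LHS = 5·(…); ÷5 both sides. So div: -(x^2) = -9.
Step 4. [-(x^2) = -9] flip signs both sides, so neg: x^2 = 9.
Step 5. [x^2 = 9] LHS squared, RHS 9 ≥ 0: apply √ (±) ⇒ sqrt: x = 3 or -3.

Answer: x ∈ {-3, 3}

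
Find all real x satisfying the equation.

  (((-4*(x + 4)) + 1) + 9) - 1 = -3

Step 1. [(((-4*(x + 4)) + 1) + 9) - 1 = -3] -1 is outermost — add 1 both sides, so sub: ((-4*(x + 4)) + 1) + 9 = -2.
Step 2. [((-4*(x + 4)) + 1) + 9 = -2] the outer +9 inverts by subtracting 9, so sub: (-4*(x + 4)) + 1 = -11.
Step 3. [(-4*(x + 4)) + 1 = -11] 1 comes off first (subtract 1) ⇒ sub: -4*(x + 4) = -12.
Step 4. [-4*(x + 4) = -12] -4 out front; divide by -4 ⇒ div: x + 4 = 3.
Step 5. [x + 4 = 3] 4 comes off first (subtract 4), so sub: x = -1.

Answer: x ∈ {-1}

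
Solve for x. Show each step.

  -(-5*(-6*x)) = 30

Step 1. [-(-5*(-6*x)) = 30] leading − — multiply by −1 ⇒ neg: -5*(-6*x) = -30.
Step 2. [-5*(-6*x) = -30] -5·(inner) — divide through by -5 ⇒ div: -6*x = 6.
Step 3. [-6*x = 6] leading coefficient -6: divide by -6, so div: x = -1.

Answer: x ∈ {-1}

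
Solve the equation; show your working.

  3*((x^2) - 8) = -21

Step 1. [3*((x^2) - 8) = -21] leading coefficient 3: divide by 3. So div: (x^2) - 8 = -7.
Step 2. [(x^2) - 8 = -7] -8 is outermost — add 8 both sides ⇒ sub: x^2 = 1.
Step 3. [x^2 = 1] √ both sides: 1 ≥ 0 gives two branches. So sqrt: x = 1 or -1.

Answer: x ∈ {-1, 1}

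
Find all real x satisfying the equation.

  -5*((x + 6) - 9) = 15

Step 1. [-5*((x + 6) - 9) = 15] divide by the outer -5. So div: (x + 6) - 9 = -3.
Step 2. [(x + 6) - 9 = -3] the outer -9 inverts by adding 9 ⇒ sub: x + 6 = 6.
Step 3. [x + 6 = 6] subtract 6: x sits inside (… + 6). So sub: x = 0.

Answer: x ∈ {0}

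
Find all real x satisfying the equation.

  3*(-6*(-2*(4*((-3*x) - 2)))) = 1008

Step 1. [3*(-6*(-2*(4*((-3*x) - 2)))) = 1008] leading coefficient 3: divide by 3, so div: -6*(-2*(4*((-3*x) - 2))) = 336.
Step 2. [-6*(-2*(4*((-3*x) - 2))) = 336] -6 out front; divide by -6. So div: -2*(4*((-3*x) - 2)) = -56.
Step 3. [-2*(4*((-3*x) - 2)) = -56] -2·(inner) — divide through by -2, so div: 4*((-3*x) - 2) = 28.
Step 4. [4*((-3*x) - 2) = 28] divide by the outer 4, so div: (-3*x) - 2 = 7.
Step 5. [(-3*x) - 2 = 7] -2 is outermost — add 2 both sides ⇒ sub: -3*x = 9.
Step 6. [-3*x = 9] LHS = -3·(…); ÷-3 both sides ⇒ div: x = -3.

Answer: x ∈ {-3}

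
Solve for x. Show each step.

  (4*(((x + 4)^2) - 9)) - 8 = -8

Step 1. [(4*(((x + 4)^2) - 9)) - 8 = -8] 4 | LHS and 4 | -8: pull 4 out. So factor: (((x + 4)^2) - 9) - 2 = -2.
Step 2. [(((x + 4)^2) - 9) - 2 = -2] peel the -2: add 2 from each side ⇒ sub: ((x + 4)^2) - 9 = 0.
Step 3. [((x + 4)^2) - 9 = 0] -9 is outermost — add 9 both sides. So sub: (x + 4)^2 = 9.
Step 4. [(x + 4)^2 = 9] √ both sides: 9 ≥ 0 gives two branches. So sqrt: x + 4 = 3 or -3.
Step 5. [x + 4 = 3 or -3] 4 comes off first (subtract 4), so sub: x = -1 or -7.

Answer: x ∈ {-7, -1}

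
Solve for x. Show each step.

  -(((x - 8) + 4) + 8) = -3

Step 1. [-(((x - 8) + 4) + 8) = -3] LHS negated; negate both sides. So neg: ((x - 8) + 4) + 8 = 3.
Step 2. [((x - 8) + 4) + 8 = 3] +8 is outermost — subtract 8 both sides, so sub: (x - 8) + 4 = -5.
Step 3. [(x - 8) + 4 = -5] 4 comes off first (subtract 4) ⇒ sub: x - 8 = -9.
Step 4. [x - 8 = -9] 8 comes off first (add 8). So sub: x = -1.

Answer: x ∈ {-1}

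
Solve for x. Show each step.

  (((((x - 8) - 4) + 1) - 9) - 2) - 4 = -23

Step 1. [(((((x - 8) - 4) + 1) - 9) - 2) - 4 = -23] 4 comes off first (add 4), so sub: ((((x - 8) - 4) + 1) - 9) - 2 = -19.
Step 2. [((((x - 8) - 4) + 1) - 9) - 2 = -19] 2 comes off first (add 2), so sub: (((x - 8) - 4) + 1) - 9 = -17.
Step 3. [(((x - 8) - 4) + 1) - 9 = -17] peel the -9: add 9 from each side. So sub: ((x - 8) - 4) + 1 = -8.
Step 4. [((x - 8) - 4) + 1 = -8] subtract 1: x sits inside (… + 1), so sub: (x - 8) - 4 = -9.
Step 5. [(x - 8) - 4 = -9] -4 is outermost — add 4 both sides. So sub: x - 8 = -5.
Step 6. [x - 8 = -5] 8 comes off first (add 8). So sub: x = 3.

Answer: x ∈ {3}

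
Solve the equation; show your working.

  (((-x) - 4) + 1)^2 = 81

Step 1. [(((-x) - 4) + 1)^2 = 81] 81 ≥ 0, LHS is (·)² — take ±√, so sqrt: ((-x) - 4) + 1 = 9 or -9.
Step 2. [((-x) - 4) + 1 = 9 or -9] subtract 1: x sits inside (… + 1) ⇒ sub: (-x) - 4 = 8 or -10.
Step 3. [(-x) - 4 = 8 or -10] the outer -4 inverts by adding 4 ⇒ sub: -x = 12 or -6.
Step 4. [-x = 12 or -6] LHS negated; negate both sides, so neg: x = -12 or 6.

Answer: x ∈ {-12, 6}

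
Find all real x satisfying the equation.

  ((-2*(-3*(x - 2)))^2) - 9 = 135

Step 1. [((-2*(-3*(x - 2)))^2) - 9 = 135] the outer -9 inverts by adding 9, so sub: (-2*(-3*(x - 2)))^2 = 144.
Step 2. [(-2*(-3*(x - 2)))^2 = 144] √ both sides: 144 ≥ 0 gives two branches ⇒ sqrt: -2*(-3*(x - 2)) = 12 or -12.
Step 3. [-2*(-3*(x - 2)) = 12 or -12] -2·(inner) — divide through by -2 ⇒ div: -3*(x - 2) = -6 or 6.
Step 4. [-3*(x - 2) = -6 or 6] divide by the outer -3, so div: x - 2 = 2 or -2.
Step 5. [x - 2 = 2 or -2] 2 comes off first (add 2). So sub: x = 4 or 0.

Answer: x ∈ {0, 4}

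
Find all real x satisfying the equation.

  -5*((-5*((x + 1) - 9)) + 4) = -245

Step 1. [-5*((-5*((x + 1) - 9)) + 4) = -245] -5·(inner) — divide through by -5, so div: (-5*((x + 1) - 9)) + 4 = 49.
Step 2. [(-5*((x + 1) - 9)) + 4 = 49] subtract 4: x sits inside (… + 4), so sub: -5*((x + 1) - 9) = 45.
Step 3. [-5*((x + 1) - 9) = 45] -5 out front; divide by -5, so div: (x + 1) - 9 = -9.
Step 4. [(x + 1) - 9 = -9] add 9: x sits inside (… - 9), so sub: x + 1 = 0.
Step 5. [x + 1 = 0] peel the +1: subtract 1 from each side ⇒ sub: x = -1.

Answer: x ∈ {-1}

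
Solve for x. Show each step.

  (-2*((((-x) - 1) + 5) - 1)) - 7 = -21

Step 1. [(-2*((((-x) - 1) + 5) - 1)) - 7 = -21] -7 is outermost — add 7 both sides ⇒ sub: -2*((((-x) - 1) + 5) - 1) = -14.
Step 2. [-2*((((-x) - 1) + 5) - 1) = -14] leading coefficient -2: divide by -2. So div: (((-x) - 1) + 5) - 1 = 7.
Step 3. [(((-x) - 1) + 5) - 1 = 7] peel the -1: add 1 from each side ⇒ sub: ((-x) - 1) + 5 = 8.
Step 4. [((-x) - 1) + 5 = 8] the outer +5 inverts by subtracting 5. So sub: (-x) - 1 = 3.
Step 5. [(-x) - 1 = 3] the outer -1 inverts by adding 1, so sub: -x = 4.
Step 6. [-x = 4] leading − — multiply by −1, so neg: x = -4.

Answer: x ∈ {-4}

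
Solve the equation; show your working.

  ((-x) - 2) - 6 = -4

Step 1. [((-x) - 2) - 6 = -4] 6 comes off first (add 6). So sub: (-x) - 2 = 2.
Step 2. [(-x) - 2 = 2] the outer -2 inverts by adding 2 ⇒ sub: -x = 4.
Step 3. [-x = 4] leading − — multiply by −1 ⇒ neg: x = -4.

Answer: x ∈ {-4}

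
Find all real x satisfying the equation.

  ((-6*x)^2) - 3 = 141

Step 1. [((-6*x)^2) - 3 = 141] 3 comes off first (add 3). So sub: (-6*x)^2 = 144.
Step 2. [(-6*x)^2 = 144] 144 ≥ 0, LHS is (·)² — take ±√, so sqrt: -6*x = 12 or -12.
Step 3. [-6*x = 12 or -12] -6·(inner) — divide through by -6. So div: x = -2 or 2.

Answer: x ∈ {-2, 2}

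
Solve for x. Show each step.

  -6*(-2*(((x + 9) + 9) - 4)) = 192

Step 1. [-6*(-2*(((x + 9) + 9) - 4)) = 192] divide by the outer -6, so div: -2*(((x + 9) + 9) - 4) = -32.
Step 2. [-2*(((x + 9) + 9) - 4) = -32] -2·(inner) — divide through by -2, so div: ((x + 9) + 9) - 4 = 16.
Step 3. [((x + 9) + 9) - 4 = 16] -4 is outermost — add 4 both sides. So sub: (x + 9) + 9 = 20.
Step 4. [(x + 9) + 9 = 20] the outer +9 inverts by subtracting 9, so sub: x + 9 = 11.
Step 5. [x + 9 = 11] peel the +9: subtract 9 from each side, so sub: x = 2.

Answer: x ∈ {2}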